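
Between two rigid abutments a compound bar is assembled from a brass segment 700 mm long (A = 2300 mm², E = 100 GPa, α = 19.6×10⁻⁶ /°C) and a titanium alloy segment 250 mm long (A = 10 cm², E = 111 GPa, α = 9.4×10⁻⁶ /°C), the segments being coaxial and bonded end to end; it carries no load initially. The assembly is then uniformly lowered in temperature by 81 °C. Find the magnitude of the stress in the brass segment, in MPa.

With the walls removed the bar would change length by δ_free = Σ αᵢΔT Lᵢ = 19.6×10⁻⁶×81×700 + 9.4×10⁻⁶×81×250 = 1.302 mm.
The rigid supports impose zero overall length change; the single axial force P common to all segments must satisfy P Σ Lᵢ/(AᵢEᵢ) = δ_free.
The series flexibility is Σ Lᵢ/(AᵢEᵢ) = 700/(2300×100×10³) + 250/(1000×111×10³) = 5.296×10⁻⁶ mm/N.
So P = 1.302 / 5.296×10⁻⁶ = 245.8 kN, tensile.
σ_{brass} = P / A = 245800 / 2300 = 106.9 MPa.

σ ≈ 107 MPa (tensile)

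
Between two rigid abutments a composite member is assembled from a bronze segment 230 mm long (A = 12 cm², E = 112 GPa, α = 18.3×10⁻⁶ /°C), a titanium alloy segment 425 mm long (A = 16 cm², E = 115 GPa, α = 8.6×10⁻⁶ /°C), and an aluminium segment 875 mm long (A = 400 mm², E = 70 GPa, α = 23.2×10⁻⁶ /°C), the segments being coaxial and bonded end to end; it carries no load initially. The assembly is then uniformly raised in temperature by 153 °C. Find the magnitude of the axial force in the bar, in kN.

If the supports were absent, the total length change would be Σ αᵢΔT Lᵢ = 18.3×10⁻⁶×153×230 + 8.6×10⁻⁶×153×425 + 23.2×10⁻⁶×153×875 = 4.309 mm.
The walls prevent any net length change, so an axial force P (same in every segment) develops. Compatibility: P · Σ Lᵢ/(AᵢEᵢ) = δ_free.
The series flexibility is Σ Lᵢ/(AᵢEᵢ) = 230/(1200×112×10³) + 425/(1600×115×10³) + 875/(400×70×10³) = 3.527×10⁻⁵ mm/N.
Hence P = δ_free / Σ(L/AE) = 4.309/3.527×10⁻⁵ = 122.2 kN (compressive).

P ≈ 122 kN (compressive)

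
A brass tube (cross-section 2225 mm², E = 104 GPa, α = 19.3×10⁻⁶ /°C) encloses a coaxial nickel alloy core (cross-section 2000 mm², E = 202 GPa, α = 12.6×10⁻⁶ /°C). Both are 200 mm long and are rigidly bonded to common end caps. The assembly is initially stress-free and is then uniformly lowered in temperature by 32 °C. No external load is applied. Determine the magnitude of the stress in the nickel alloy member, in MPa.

Equilibrium of a rigid end plate with no external load gives equal and opposite internal forces ±P in the two members. Since α_{brass} > α_{nickel alloy}, cooling drives the brass into tension and the nickel alloy into compression.
Compatibility of the two members (thermal + elastic change equal): (α₁ − α₂)ΔT = P·[1/(A₁E₁) + 1/(A₂E₂)].
|α₁ − α₂|·ΔT = 6.7×10⁻⁶ × 32 = 0.0002144.
1/(A₁E₁) + 1/(A₂E₂) = 1/(2225×104×10³) + 1/(2000×202×10³) = 6.797×10⁻⁹ N⁻¹.
P = 0.0002144 / 6.797×10⁻⁹ = 31540 N = 31.54 kN.
σ_{nickel alloy} = P/A₂ = 31540/2000 = 15.77 MPa, compressive.

σ ≈ 15.8 MPa (compressive)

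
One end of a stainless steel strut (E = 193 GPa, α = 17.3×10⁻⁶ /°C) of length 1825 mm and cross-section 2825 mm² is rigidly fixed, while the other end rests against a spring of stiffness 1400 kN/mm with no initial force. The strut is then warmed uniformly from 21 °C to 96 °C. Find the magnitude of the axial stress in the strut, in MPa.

If the spring were absent the strut would lengthen by αΔT L = 17.3×10⁻⁶ × 75 × 1825 = 2.368 mm.
Let P be the compressive force at the spring. The strut shortens elastically by PL/(AE) and the spring compresses by P/k; together these equal δ_free.
P [ L/(AE) + 1/k ] = δ_free → P [ 1825/(2825×193×10³) + 1/(1400×10³) ] = 2.368.
P = 2.368 / 4.062×10⁻⁶ = 583000 N.
σ = P/A = 583000/2825 = 206.4 MPa.

σ ≈ 206 MPa (compressive)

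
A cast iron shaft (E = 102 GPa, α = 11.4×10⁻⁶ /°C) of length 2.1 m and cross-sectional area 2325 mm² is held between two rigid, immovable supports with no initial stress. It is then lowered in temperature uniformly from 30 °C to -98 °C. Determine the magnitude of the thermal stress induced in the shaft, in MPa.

σ ≈ 149 MPa (tensile)

The supports are rigid, so the total axial strain is zero. The restrained thermal strain is ε = αΔT = 11.4×10⁻⁶ × 128 = 1459.2×10⁻⁶.
Hence σ = E·αΔT = 102×10³ × 1459.2×10⁻⁶ = 148.8 MPa, tensile.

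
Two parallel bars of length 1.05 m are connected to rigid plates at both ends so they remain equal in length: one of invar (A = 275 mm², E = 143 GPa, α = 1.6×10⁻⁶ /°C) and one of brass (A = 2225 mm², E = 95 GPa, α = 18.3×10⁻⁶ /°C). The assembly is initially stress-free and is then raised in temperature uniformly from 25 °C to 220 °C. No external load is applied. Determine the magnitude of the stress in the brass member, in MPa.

σ ≈ 48.5 MPa (compressive)

The brass has the larger α, so on heating it would change length more than the invar if both were free. The rigid plates force a common final length, so the brass is put into compression and the invar into tension, with equal and opposite forces P (no external load).
Compatibility of the two members (thermal + elastic change equal): (α₁ − α₂)ΔT = P·[1/(A₁E₁) + 1/(A₂E₂)].
|α₁ − α₂|·ΔT = 16.7×10⁻⁶ × 195 = 0.003256.
1/(A₁E₁) + 1/(A₂E₂) = 1/(275×143×10³) + 1/(2225×95×10³) = 3.016×10⁻⁸ N⁻¹.
So P = 0.003256 / 3.016×10⁻⁸ = 108 kN.
σ_{brass} = P/A₂ = 108000/2225 = 48.53 MPa, compressive.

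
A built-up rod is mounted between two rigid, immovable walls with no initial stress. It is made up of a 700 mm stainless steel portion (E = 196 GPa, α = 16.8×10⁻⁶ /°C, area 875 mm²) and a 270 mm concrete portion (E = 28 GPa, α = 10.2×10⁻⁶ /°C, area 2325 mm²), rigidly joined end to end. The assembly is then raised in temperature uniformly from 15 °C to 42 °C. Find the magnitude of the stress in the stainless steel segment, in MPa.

σ ≈ 54.4 MPa (compressive)

Free thermal expansion of the whole bar: Σ αᵢΔT Lᵢ = 16.8×10⁻⁶×27×700 + 10.2×10⁻⁶×27×270 = 0.3919 mm.
The walls prevent any net length change, so an axial force P (same in every segment) develops. Compatibility: P · Σ Lᵢ/(AᵢEᵢ) = δ_free.
The series flexibility is Σ Lᵢ/(AᵢEᵢ) = 700/(875×196×10³) + 270/(2325×28×10³) = 8.229×10⁻⁶ mm/N.
Hence P = δ_free / Σ(L/AE) = 0.3919/8.229×10⁻⁶ = 47.62 kN (compressive).
σ_{stainless steel} = P / A = 47620 / 875 = 54.42 MPa.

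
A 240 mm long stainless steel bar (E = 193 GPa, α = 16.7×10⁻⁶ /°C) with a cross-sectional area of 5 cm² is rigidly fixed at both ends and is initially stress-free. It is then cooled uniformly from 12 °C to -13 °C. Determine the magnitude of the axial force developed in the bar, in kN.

With zero net strain, σ = E·αΔT = 193 GPa × 16.7×10⁻⁶ × 25 = 80.58 MPa.
Then P = σA = 80.58 × 500 mm² = 40.29 kN, tensile.

P ≈ 40.3 kN (tensile)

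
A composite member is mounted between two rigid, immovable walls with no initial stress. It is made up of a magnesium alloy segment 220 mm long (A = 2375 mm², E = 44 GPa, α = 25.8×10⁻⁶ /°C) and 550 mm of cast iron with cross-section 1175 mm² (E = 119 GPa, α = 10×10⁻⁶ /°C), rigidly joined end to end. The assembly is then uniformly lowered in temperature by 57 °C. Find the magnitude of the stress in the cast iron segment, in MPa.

With the walls removed the bar would change length by δ_free = Σ αᵢΔT Lᵢ = 25.8×10⁻⁶×57×220 + 10×10⁻⁶×57×550 = 0.637 mm.
Since the ends are fixed, an axial force P builds up, equal in every segment, with P · Σ Lᵢ/(AᵢEᵢ) = δ_free.
Σ Lᵢ/(AᵢEᵢ) = 220/(2375×44×10³) + 550/(1175×119×10³) = 6.039×10⁻⁶ mm/N.
P = 0.637 / 6.039×10⁻⁶ = 105500 N = 105.5 kN, tensile.
σ_{cast iron} = P / A = 105500 / 1175 = 89.78 MPa.

σ ≈ 89.8 MPa (tensile)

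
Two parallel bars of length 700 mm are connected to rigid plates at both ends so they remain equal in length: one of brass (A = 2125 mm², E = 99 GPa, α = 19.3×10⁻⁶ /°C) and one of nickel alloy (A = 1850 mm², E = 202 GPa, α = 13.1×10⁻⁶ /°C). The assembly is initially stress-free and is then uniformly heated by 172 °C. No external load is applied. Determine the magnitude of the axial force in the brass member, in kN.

P ≈ 144 kN (compressive in the brass)

Equilibrium of a rigid end plate with no external load gives equal and opposite internal forces ±P in the two members. Since α_{brass} > α_{nickel alloy}, heating drives the brass into compression and the nickel alloy into tension.
Compatibility of the two members (thermal + elastic change equal): (α₁ − α₂)ΔT = P·[1/(A₁E₁) + 1/(A₂E₂)].
|α₁ − α₂|·ΔT = 6.2×10⁻⁶ × 172 = 0.001066.
1/(A₁E₁) + 1/(A₂E₂) = 1/(2125×99×10³) + 1/(1850×202×10³) = 7.429×10⁻⁹ N⁻¹.
P = 0.001066 / 7.429×10⁻⁹ = 143500 N = 143.5 kN.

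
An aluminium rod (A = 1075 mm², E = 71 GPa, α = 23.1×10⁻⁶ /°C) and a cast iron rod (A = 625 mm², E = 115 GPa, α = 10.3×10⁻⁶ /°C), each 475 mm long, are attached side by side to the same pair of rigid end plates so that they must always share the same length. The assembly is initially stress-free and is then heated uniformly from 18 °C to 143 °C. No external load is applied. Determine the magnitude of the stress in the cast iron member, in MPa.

Equilibrium of a rigid end plate with no external load gives equal and opposite internal forces ±P in the two members. Since α_{aluminium} > α_{cast iron}, heating drives the aluminium into compression and the cast iron into tension.
Compatibility of the two members (thermal + elastic change equal): (α₁ − α₂)ΔT = P·[1/(A₁E₁) + 1/(A₂E₂)].
|α₁ − α₂|·ΔT = 12.8×10⁻⁶ × 125 = 0.0016.
1/(A₁E₁) + 1/(A₂E₂) = 1/(1075×71×10³) + 1/(625×115×10³) = 2.701×10⁻⁸ N⁻¹.
So P = 0.0016 / 2.701×10⁻⁸ = 59.23 kN.
σ_{cast iron} = P/A₂ = 59230/625 = 94.76 MPa, tensile.

σ ≈ 94.8 MPa (tensile)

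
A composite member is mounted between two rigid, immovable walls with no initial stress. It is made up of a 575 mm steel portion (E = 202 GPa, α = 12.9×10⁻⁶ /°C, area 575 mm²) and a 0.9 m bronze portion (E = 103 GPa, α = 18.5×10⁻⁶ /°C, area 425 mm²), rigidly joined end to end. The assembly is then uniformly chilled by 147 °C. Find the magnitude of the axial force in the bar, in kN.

P ≈ 139 kN (tensile)

Free thermal contraction of the whole bar: Σ αᵢΔT Lᵢ = 12.9×10⁻⁶×147×575 + 18.5×10⁻⁶×147×900 = 3.538 mm.
The walls prevent any net length change, so an axial force P (same in every segment) develops. Compatibility: P · Σ Lᵢ/(AᵢEᵢ) = δ_free.
The series flexibility is Σ Lᵢ/(AᵢEᵢ) = 575/(575×202×10³) + 900/(425×103×10³) = 2.551×10⁻⁵ mm/N.
Hence P = δ_free / Σ(L/AE) = 3.538/2.551×10⁻⁵ = 138.7 kN (tensile).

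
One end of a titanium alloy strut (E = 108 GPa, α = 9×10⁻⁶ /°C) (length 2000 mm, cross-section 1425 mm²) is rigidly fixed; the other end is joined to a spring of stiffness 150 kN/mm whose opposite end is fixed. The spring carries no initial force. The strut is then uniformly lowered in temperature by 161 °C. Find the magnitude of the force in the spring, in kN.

The unrestrained thermal change is αΔT L = 9×10⁻⁶ × 161 × 2000 = 2.898 mm.
Let P be the tensile force in the spring. The strut extends elastically by PL/(AE) and the spring stretches by P/k; together these equal δ_free.
So P = δ_free / [L/(AE) + 1/k] = 2.898 / [ 2000/(1425×108×10³) + 1/(150×10³) ].
P = 2.898 / 1.966×10⁻⁵ = 147400 N.

P ≈ 147 kN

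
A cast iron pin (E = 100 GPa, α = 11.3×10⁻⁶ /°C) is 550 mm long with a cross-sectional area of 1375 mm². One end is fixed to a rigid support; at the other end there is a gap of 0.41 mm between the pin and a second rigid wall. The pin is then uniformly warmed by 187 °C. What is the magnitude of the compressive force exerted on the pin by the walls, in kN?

P ≈ 188 kN

If the wall were absent the pin would grow by αΔT L = 11.3×10⁻⁶ × 187 × 550 = 1.162 mm.
After closing the 0.41 mm clearance, 1.162 − 0.41 = 0.7522 mm of expansion remains to be suppressed by the wall.
Compatibility: PL/(AE) = 0.7522 mm, so σ = P/A = E × (0.7522/550) = 136.8 MPa.
P = σA = 136.8 × 1375 = 188.1 kN.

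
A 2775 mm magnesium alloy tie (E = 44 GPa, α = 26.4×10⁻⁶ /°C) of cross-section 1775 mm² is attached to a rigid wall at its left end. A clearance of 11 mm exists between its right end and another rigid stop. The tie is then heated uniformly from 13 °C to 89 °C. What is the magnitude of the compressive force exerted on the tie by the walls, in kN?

P ≈ 0 kN

Unrestrained expansion: δ_free = αΔT L = 26.4×10⁻⁶ × 76 × 2775 = 5.568 mm.
Since δ_free = 5.57 mm is less than the 11 mm gap, the tie never touches the wall. No axial force develops.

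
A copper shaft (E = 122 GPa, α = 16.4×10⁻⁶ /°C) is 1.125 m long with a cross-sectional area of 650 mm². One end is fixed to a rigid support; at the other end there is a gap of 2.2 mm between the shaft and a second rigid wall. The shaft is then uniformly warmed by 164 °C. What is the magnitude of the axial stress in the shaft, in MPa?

Free thermal elongation = αΔT L = 16.4×10⁻⁶ × 164 × 1125 = 3.026 mm.
After closing the 2.2 mm clearance, 3.026 − 2.2 = 0.8258 mm of expansion remains to be suppressed by the wall.
Compatibility: PL/(AE) = 0.8258 mm, so σ = P/A = E × (0.8258/1125) = 89.55 MPa.

σ ≈ 89.6 MPa (compressive)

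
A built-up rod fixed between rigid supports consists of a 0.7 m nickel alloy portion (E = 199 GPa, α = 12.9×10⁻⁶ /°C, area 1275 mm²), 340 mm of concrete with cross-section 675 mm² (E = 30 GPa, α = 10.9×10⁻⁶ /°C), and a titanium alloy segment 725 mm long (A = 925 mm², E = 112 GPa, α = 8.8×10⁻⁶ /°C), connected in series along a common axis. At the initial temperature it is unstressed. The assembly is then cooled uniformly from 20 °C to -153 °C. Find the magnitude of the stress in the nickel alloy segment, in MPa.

Free thermal contraction of the whole bar: Σ αᵢΔT Lᵢ = 12.9×10⁻⁶×173×700 + 10.9×10⁻⁶×173×340 + 8.8×10⁻⁶×173×725 = 3.307 mm.
The rigid supports impose zero overall length change; the single axial force P common to all segments must satisfy P Σ Lᵢ/(AᵢEᵢ) = δ_free.
Σ Lᵢ/(AᵢEᵢ) = 700/(1275×199×10³) + 340/(675×30×10³) + 725/(925×112×10³) = 2.655×10⁻⁵ mm/N.
So P = 3.307 / 2.655×10⁻⁵ = 124.6 kN, tensile.
σ_{nickel alloy} = P / A = 124600 / 1275 = 97.7 MPa.

σ ≈ 97.7 MPa (tensile)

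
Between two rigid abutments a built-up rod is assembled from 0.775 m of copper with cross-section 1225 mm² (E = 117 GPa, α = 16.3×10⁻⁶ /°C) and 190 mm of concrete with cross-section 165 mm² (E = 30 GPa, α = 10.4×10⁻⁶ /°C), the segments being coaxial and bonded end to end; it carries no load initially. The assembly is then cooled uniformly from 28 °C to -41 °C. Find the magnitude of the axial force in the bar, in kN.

If the supports were absent, the total length change would be Σ αᵢΔT Lᵢ = 16.3×10⁻⁶×69×775 + 10.4×10⁻⁶×69×190 = 1.008 mm.
The rigid supports impose zero overall length change; the single axial force P common to all segments must satisfy P Σ Lᵢ/(AᵢEᵢ) = δ_free.
Σ Lᵢ/(AᵢEᵢ) = 775/(1225×117×10³) + 190/(165×30×10³) = 4.379×10⁻⁵ mm/N.
Hence P = δ_free / Σ(L/AE) = 1.008/4.379×10⁻⁵ = 23.02 kN (tensile).

P ≈ 23 kN (tensile)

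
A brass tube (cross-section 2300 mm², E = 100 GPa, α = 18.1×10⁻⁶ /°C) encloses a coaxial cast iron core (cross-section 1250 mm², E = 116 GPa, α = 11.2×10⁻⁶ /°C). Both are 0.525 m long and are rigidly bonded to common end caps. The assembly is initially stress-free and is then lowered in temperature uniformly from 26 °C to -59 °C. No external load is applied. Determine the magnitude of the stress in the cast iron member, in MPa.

Equilibrium of a rigid end plate with no external load gives equal and opposite internal forces ±P in the two members. Since α_{brass} > α_{cast iron}, cooling drives the brass into tension and the cast iron into compression.
Equating the net (thermal + elastic) strains gives |α₁ − α₂|·ΔT = P·[1/(A₁E₁) + 1/(A₂E₂)].
|α₁ − α₂|·ΔT = 6.9×10⁻⁶ × 85 = 0.0005865.
1/(A₁E₁) + 1/(A₂E₂) = 1/(2300×100×10³) + 1/(1250×116×10³) = 1.124×10⁻⁸ N⁻¹.
P = 0.0005865 / 1.124×10⁻⁸ = 52160 N = 52.16 kN.
σ_{cast iron} = P/A₂ = 52160/1250 = 41.73 MPa, compressive.

σ ≈ 41.7 MPa (compressive)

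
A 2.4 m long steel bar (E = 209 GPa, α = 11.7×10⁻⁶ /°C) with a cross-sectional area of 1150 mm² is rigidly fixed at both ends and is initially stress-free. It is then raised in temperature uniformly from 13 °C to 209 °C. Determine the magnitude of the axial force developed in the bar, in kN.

P ≈ 551 kN (compressive)

With zero net strain, σ = E·αΔT = 209 GPa × 11.7×10⁻⁶ × 196 = 479.3 MPa.
Axial force P = σA = 479.3 × 1150 = 551200 N = 551.2 kN, compressive.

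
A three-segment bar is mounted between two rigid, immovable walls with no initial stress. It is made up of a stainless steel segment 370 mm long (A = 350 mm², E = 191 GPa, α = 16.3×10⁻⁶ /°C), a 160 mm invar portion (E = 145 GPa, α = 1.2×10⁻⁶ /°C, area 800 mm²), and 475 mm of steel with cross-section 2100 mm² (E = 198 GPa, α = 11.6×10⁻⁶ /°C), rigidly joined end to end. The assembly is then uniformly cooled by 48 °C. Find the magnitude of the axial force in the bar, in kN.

P ≈ 69.9 kN (tensile)

With the walls removed the bar would change length by δ_free = Σ αᵢΔT Lᵢ = 16.3×10⁻⁶×48×370 + 1.2×10⁻⁶×48×160 + 11.6×10⁻⁶×48×475 = 0.5632 mm.
Since the ends are fixed, an axial force P builds up, equal in every segment, with P · Σ Lᵢ/(AᵢEᵢ) = δ_free.
Σ Lᵢ/(AᵢEᵢ) = 370/(350×191×10³) + 160/(800×145×10³) + 475/(2100×198×10³) = 8.056×10⁻⁶ mm/N.
P = 0.5632 / 8.056×10⁻⁶ = 69900 N = 69.9 kN, tensile.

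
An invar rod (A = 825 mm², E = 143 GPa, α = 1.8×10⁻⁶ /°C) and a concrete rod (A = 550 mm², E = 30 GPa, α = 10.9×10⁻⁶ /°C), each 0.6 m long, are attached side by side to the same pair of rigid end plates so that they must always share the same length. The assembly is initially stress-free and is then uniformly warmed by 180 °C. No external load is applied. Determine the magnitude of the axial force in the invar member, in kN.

P ≈ 23.7 kN (tensile in the invar)

The concrete has the larger α, so on heating it would change length more than the invar if both were free. The rigid plates force a common final length, so the concrete is put into compression and the invar into tension, with equal and opposite forces P (no external load).
Equating the net (thermal + elastic) strains gives |α₁ − α₂|·ΔT = P·[1/(A₁E₁) + 1/(A₂E₂)].
|α₁ − α₂|·ΔT = 9.1×10⁻⁶ × 180 = 0.001638.
1/(A₁E₁) + 1/(A₂E₂) = 1/(825×143×10³) + 1/(550×30×10³) = 6.908×10⁻⁸ N⁻¹.
So P = 0.001638 / 6.908×10⁻⁸ = 23.71 kN.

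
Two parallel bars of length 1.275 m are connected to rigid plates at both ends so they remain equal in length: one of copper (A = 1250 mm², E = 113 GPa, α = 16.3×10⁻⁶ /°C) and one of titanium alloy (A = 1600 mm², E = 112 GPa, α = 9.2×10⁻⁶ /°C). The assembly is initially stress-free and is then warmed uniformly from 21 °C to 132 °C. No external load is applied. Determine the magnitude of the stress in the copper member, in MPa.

Both members must finish at the same length. With the larger α, the copper tends to over-expand; the plates restrain it, putting the copper in compression and the titanium alloy in tension. With no external load the two internal forces are equal and opposite, magnitude P.
Setting the final lengths equal and cancelling L: (α₁ − α₂)ΔT = P/(A₁E₁) + P/(A₂E₂).
|α₁ − α₂|·ΔT = 7.1×10⁻⁶ × 111 = 0.0007881.
1/(A₁E₁) + 1/(A₂E₂) = 1/(1250×113×10³) + 1/(1600×112×10³) = 1.266×10⁻⁸ N⁻¹.
So P = 0.0007881 / 1.266×10⁻⁸ = 62.25 kN.
σ_{copper} = P/A₁ = 62250/1250 = 49.8 MPa, compressive.

σ ≈ 49.8 MPa (compressive)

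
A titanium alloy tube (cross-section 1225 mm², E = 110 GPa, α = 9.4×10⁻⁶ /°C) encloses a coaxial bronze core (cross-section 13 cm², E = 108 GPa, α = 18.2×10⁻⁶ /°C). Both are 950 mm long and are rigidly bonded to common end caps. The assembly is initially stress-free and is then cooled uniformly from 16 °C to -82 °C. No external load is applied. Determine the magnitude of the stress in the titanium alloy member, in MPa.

σ ≈ 48.4 MPa (compressive)

The bronze has the larger α, so on cooling it would change length more than the titanium alloy if both were free. The rigid plates force a common final length, so the bronze is put into tension and the titanium alloy into compression, with equal and opposite forces P (no external load).
Compatibility of the two members (thermal + elastic change equal): (α₁ − α₂)ΔT = P·[1/(A₁E₁) + 1/(A₂E₂)].
|α₁ − α₂|·ΔT = 8.8×10⁻⁶ × 98 = 0.0008624.
1/(A₁E₁) + 1/(A₂E₂) = 1/(1225×110×10³) + 1/(1300×108×10³) = 1.454×10⁻⁸ N⁻¹.
P = 0.0008624 / 1.454×10⁻⁸ = 59300 N = 59.3 kN.
σ_{titanium alloy} = P/A₁ = 59300/1225 = 48.41 MPa, compressive.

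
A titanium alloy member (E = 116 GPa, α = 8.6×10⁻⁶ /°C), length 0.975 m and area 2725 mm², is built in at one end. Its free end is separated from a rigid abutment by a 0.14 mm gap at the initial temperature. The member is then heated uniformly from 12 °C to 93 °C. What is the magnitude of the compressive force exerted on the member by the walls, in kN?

P ≈ 175 kN

Unrestrained expansion: δ_free = αΔT L = 8.6×10⁻⁶ × 81 × 975 = 0.6792 mm.
After closing the 0.14 mm clearance, 0.6792 − 0.14 = 0.5392 mm of expansion remains to be suppressed by the wall.
Compatibility: PL/(AE) = 0.5392 mm, so σ = P/A = E × (0.5392/975) = 64.15 MPa.
Force on the wall = σA = 64.15 × 2725 mm² = 174.8 kN.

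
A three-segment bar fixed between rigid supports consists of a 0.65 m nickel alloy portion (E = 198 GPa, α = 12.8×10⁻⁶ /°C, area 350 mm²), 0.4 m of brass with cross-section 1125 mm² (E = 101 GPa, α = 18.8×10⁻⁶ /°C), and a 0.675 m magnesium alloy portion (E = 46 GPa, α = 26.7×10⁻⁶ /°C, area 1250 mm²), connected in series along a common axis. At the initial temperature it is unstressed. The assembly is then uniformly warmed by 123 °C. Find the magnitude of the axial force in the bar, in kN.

P ≈ 169 kN (compressive)

Free thermal expansion of the whole bar: Σ αᵢΔT Lᵢ = 12.8×10⁻⁶×123×650 + 18.8×10⁻⁶×123×400 + 26.7×10⁻⁶×123×675 = 4.165 mm.
The walls prevent any net length change, so an axial force P (same in every segment) develops. Compatibility: P · Σ Lᵢ/(AᵢEᵢ) = δ_free.
The series flexibility is Σ Lᵢ/(AᵢEᵢ) = 650/(350×198×10³) + 400/(1125×101×10³) + 675/(1250×46×10³) = 2.464×10⁻⁵ mm/N.
Hence P = δ_free / Σ(L/AE) = 4.165/2.464×10⁻⁵ = 169 kN (compressive).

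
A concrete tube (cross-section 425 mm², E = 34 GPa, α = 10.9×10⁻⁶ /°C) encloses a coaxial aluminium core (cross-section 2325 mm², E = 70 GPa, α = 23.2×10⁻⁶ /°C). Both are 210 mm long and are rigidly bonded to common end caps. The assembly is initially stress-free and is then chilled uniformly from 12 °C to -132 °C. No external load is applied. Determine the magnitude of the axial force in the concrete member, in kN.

Equilibrium of a rigid end plate with no external load gives equal and opposite internal forces ±P in the two members. Since α_{aluminium} > α_{concrete}, cooling drives the aluminium into tension and the concrete into compression.
Equating the net (thermal + elastic) strains gives |α₁ − α₂|·ΔT = P·[1/(A₁E₁) + 1/(A₂E₂)].
|α₁ − α₂|·ΔT = 12.3×10⁻⁶ × 144 = 0.001771.
1/(A₁E₁) + 1/(A₂E₂) = 1/(425×34×10³) + 1/(2325×70×10³) = 7.535×10⁻⁸ N⁻¹.
P = 0.001771 / 7.535×10⁻⁸ = 23510 N = 23.51 kN.

P ≈ 23.5 kN (compressive in the concrete)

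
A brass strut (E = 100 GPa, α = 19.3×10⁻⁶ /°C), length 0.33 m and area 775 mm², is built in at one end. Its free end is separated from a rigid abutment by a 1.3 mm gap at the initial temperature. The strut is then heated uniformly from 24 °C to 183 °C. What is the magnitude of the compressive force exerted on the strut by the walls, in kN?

P ≈ 0 kN

If the wall were absent the strut would grow by αΔT L = 19.3×10⁻⁶ × 159 × 330 = 1.013 mm.
This is smaller than the 1.3 mm clearance, so the strut expands freely without reaching the stop — the stress is zero.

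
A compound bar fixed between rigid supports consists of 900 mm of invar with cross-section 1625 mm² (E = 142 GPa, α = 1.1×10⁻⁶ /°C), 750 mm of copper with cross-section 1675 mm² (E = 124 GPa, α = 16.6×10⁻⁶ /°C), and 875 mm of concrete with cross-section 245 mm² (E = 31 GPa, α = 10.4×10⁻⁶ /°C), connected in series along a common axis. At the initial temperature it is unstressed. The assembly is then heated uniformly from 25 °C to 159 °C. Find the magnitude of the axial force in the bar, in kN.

Free thermal expansion of the whole bar: Σ αᵢΔT Lᵢ = 1.1×10⁻⁶×134×900 + 16.6×10⁻⁶×134×750 + 10.4×10⁻⁶×134×875 = 3.02 mm.
The rigid supports impose zero overall length change; the single axial force P common to all segments must satisfy P Σ Lᵢ/(AᵢEᵢ) = δ_free.
Σ Lᵢ/(AᵢEᵢ) = 900/(1625×142×10³) + 750/(1675×124×10³) + 875/(245×31×10³) = 0.0001227 mm/N.
Hence P = δ_free / Σ(L/AE) = 3.02/0.0001227 = 24.61 kN (compressive).

P ≈ 24.6 kN (compressive)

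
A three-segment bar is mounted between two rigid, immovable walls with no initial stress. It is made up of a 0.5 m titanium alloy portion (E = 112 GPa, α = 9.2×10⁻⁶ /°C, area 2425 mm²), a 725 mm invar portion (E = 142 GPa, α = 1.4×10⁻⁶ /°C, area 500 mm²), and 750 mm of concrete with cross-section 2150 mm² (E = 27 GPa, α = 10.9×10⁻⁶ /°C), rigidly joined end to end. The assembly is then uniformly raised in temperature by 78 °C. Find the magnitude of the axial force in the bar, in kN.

P ≈ 43.1 kN (compressive)

Free thermal expansion of the whole bar: Σ αᵢΔT Lᵢ = 9.2×10⁻⁶×78×500 + 1.4×10⁻⁶×78×725 + 10.9×10⁻⁶×78×750 = 1.076 mm.
The rigid supports impose zero overall length change; the single axial force P common to all segments must satisfy P Σ Lᵢ/(AᵢEᵢ) = δ_free.
Σ Lᵢ/(AᵢEᵢ) = 500/(2425×112×10³) + 725/(500×142×10³) + 750/(2150×27×10³) = 2.497×10⁻⁵ mm/N.
So P = 1.076 / 2.497×10⁻⁵ = 43.07 kN, compressive.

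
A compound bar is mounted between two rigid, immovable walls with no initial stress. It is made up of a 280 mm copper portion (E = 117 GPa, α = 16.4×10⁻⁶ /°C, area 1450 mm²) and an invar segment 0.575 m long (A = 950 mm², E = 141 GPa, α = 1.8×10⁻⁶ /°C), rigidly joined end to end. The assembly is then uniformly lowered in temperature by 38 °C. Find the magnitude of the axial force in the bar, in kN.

Free thermal contraction of the whole bar: Σ αᵢΔT Lᵢ = 16.4×10⁻⁶×38×280 + 1.8×10⁻⁶×38×575 = 0.2138 mm.
The rigid supports impose zero overall length change; the single axial force P common to all segments must satisfy P Σ Lᵢ/(AᵢEᵢ) = δ_free.
The series flexibility is Σ Lᵢ/(AᵢEᵢ) = 280/(1450×117×10³) + 575/(950×141×10³) = 5.943×10⁻⁶ mm/N.
So P = 0.2138 / 5.943×10⁻⁶ = 35.98 kN, tensile.

P ≈ 36 kN (tensile)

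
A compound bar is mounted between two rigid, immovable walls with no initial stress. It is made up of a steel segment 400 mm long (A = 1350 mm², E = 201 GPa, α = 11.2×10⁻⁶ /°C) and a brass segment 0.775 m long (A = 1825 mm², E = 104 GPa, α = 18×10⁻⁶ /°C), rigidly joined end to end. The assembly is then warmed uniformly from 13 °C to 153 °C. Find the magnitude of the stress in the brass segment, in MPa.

σ ≈ 254 MPa (compressive)

Free thermal expansion of the whole bar: Σ αᵢΔT Lᵢ = 11.2×10⁻⁶×140×400 + 18×10⁻⁶×140×775 = 2.58 mm.
The rigid supports impose zero overall length change; the single axial force P common to all segments must satisfy P Σ Lᵢ/(AᵢEᵢ) = δ_free.
Σ Lᵢ/(AᵢEᵢ) = 400/(1350×201×10³) + 775/(1825×104×10³) = 5.557×10⁻⁶ mm/N.
P = 2.58 / 5.557×10⁻⁶ = 464300 N = 464.3 kN, compressive.
σ_{brass} = P / A = 464300 / 1825 = 254.4 MPa.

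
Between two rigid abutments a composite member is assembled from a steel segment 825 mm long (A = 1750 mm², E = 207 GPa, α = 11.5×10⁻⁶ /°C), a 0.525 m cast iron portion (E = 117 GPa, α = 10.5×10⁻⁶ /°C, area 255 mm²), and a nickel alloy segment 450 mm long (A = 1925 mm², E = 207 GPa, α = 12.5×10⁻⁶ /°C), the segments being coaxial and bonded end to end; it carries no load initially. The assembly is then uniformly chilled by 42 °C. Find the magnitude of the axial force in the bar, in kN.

With the walls removed the bar would change length by δ_free = Σ αᵢΔT Lᵢ = 11.5×10⁻⁶×42×825 + 10.5×10⁻⁶×42×525 + 12.5×10⁻⁶×42×450 = 0.8662 mm.
The rigid supports impose zero overall length change; the single axial force P common to all segments must satisfy P Σ Lᵢ/(AᵢEᵢ) = δ_free.
Σ Lᵢ/(AᵢEᵢ) = 825/(1750×207×10³) + 525/(255×117×10³) + 450/(1925×207×10³) = 2.1×10⁻⁵ mm/N.
So P = 0.8662 / 2.1×10⁻⁵ = 41.24 kN, tensile.

P ≈ 41.2 kN (tensile)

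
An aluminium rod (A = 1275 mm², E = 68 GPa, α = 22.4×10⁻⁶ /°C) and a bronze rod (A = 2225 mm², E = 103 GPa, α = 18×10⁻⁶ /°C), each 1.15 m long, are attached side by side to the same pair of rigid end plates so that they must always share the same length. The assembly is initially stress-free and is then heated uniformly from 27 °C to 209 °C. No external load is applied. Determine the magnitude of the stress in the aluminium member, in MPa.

σ ≈ 39.5 MPa (compressive)

Both members must finish at the same length. With the larger α, the aluminium tends to over-expand; the plates restrain it, putting the aluminium in compression and the bronze in tension. With no external load the two internal forces are equal and opposite, magnitude P.
Equating the net (thermal + elastic) strains gives |α₁ − α₂|·ΔT = P·[1/(A₁E₁) + 1/(A₂E₂)].
|α₁ − α₂|·ΔT = 4.4×10⁻⁶ × 182 = 0.0008008.
1/(A₁E₁) + 1/(A₂E₂) = 1/(1275×68×10³) + 1/(2225×103×10³) = 1.59×10⁻⁸ N⁻¹.
P = 0.0008008 / 1.59×10⁻⁸ = 50370 N = 50.37 kN.
σ_{aluminium} = P/A₁ = 50370/1275 = 39.51 MPa, compressive.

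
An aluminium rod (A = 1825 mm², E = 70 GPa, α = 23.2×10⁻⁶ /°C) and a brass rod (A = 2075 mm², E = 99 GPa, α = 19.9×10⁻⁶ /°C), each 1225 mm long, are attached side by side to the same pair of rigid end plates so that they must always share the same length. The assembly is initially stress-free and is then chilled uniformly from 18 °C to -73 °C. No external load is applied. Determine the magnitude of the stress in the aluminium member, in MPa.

σ ≈ 13 MPa (tensile)

Equilibrium of a rigid end plate with no external load gives equal and opposite internal forces ±P in the two members. Since α_{aluminium} > α_{brass}, cooling drives the aluminium into tension and the brass into compression.
Setting the final lengths equal and cancelling L: (α₁ − α₂)ΔT = P/(A₁E₁) + P/(A₂E₂).
|α₁ − α₂|·ΔT = 3.3×10⁻⁶ × 91 = 0.0003003.
1/(A₁E₁) + 1/(A₂E₂) = 1/(1825×70×10³) + 1/(2075×99×10³) = 1.27×10⁻⁸ N⁻¹.
P = 0.0003003 / 1.27×10⁻⁸ = 23650 N = 23.65 kN.
σ_{aluminium} = P/A₁ = 23650/1825 = 12.96 MPa, tensile.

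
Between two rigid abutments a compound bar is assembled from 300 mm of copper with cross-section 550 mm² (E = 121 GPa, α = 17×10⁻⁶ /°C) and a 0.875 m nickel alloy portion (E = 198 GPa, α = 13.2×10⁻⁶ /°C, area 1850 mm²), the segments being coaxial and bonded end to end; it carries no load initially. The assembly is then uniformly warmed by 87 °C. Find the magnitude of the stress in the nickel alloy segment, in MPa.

With the walls removed the bar would change length by δ_free = Σ αᵢΔT Lᵢ = 17×10⁻⁶×87×300 + 13.2×10⁻⁶×87×875 = 1.449 mm.
Since the ends are fixed, an axial force P builds up, equal in every segment, with P · Σ Lᵢ/(AᵢEᵢ) = δ_free.
The series flexibility is Σ Lᵢ/(AᵢEᵢ) = 300/(550×121×10³) + 875/(1850×198×10³) = 6.897×10⁻⁶ mm/N.
P = 1.449 / 6.897×10⁻⁶ = 210000 N = 210 kN, compressive.
σ_{nickel alloy} = P / A = 210000 / 1850 = 113.5 MPa.

σ ≈ 114 MPa (compressive)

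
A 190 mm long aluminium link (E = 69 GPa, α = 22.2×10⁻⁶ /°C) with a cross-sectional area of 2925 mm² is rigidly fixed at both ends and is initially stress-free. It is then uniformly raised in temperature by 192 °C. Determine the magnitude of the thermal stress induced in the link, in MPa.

With length fixed, the mechanical strain must cancel the thermal strain αΔT = 22.2×10⁻⁶ × 192 = 4262.4×10⁻⁶.
Hence σ = E·αΔT = 69×10³ × 4262.4×10⁻⁶ = 294.1 MPa, compressive.

σ ≈ 294 MPa (compressive)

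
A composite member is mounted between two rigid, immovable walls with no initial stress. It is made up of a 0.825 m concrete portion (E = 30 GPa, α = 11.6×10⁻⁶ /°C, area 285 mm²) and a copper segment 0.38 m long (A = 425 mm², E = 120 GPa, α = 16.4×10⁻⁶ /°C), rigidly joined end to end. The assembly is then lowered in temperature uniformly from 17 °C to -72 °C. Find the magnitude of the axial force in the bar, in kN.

With the walls removed the bar would change length by δ_free = Σ αᵢΔT Lᵢ = 11.6×10⁻⁶×89×825 + 16.4×10⁻⁶×89×380 = 1.406 mm.
The walls prevent any net length change, so an axial force P (same in every segment) develops. Compatibility: P · Σ Lᵢ/(AᵢEᵢ) = δ_free.
The series flexibility is Σ Lᵢ/(AᵢEᵢ) = 825/(285×30×10³) + 380/(425×120×10³) = 0.0001039 mm/N.
So P = 1.406 / 0.0001039 = 13.53 kN, tensile.

P ≈ 13.5 kN (tensile)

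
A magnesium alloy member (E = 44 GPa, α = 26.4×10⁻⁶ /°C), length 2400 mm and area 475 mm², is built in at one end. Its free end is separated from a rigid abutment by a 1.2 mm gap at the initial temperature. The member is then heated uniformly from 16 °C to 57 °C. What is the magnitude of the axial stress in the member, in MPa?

σ ≈ 25.6 MPa (compressive)

If the wall were absent the member would grow by αΔT L = 26.4×10⁻⁶ × 41 × 2400 = 2.598 mm.
This exceeds the 1.2 mm gap, so the wall pushes back. The portion of expansion that must be recovered elastically is δ_free − gap = 2.598 − 1.2 = 1.398 mm.
That suppressed elongation corresponds to σ = E·Δ/L = 44×10³ × 1.398/2400 = 25.63 MPa.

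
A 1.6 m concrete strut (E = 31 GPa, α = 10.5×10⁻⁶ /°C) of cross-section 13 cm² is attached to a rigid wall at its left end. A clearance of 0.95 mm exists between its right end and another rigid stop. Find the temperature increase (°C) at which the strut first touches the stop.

Contact occurs when the free expansion equals the gap: αΔT L = 0.95 mm.
So ΔT = g/(αL) = 0.95/(10.5×10⁻⁶ × 1600) = 56.55 °C.

ΔT ≈ 56.5 °C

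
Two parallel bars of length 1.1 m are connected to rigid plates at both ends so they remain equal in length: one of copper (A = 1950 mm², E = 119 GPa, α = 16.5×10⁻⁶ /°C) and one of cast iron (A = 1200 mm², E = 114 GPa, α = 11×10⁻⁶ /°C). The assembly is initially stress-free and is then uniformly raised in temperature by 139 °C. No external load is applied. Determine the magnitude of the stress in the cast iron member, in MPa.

σ ≈ 54.8 MPa (tensile)

Equilibrium of a rigid end plate with no external load gives equal and opposite internal forces ±P in the two members. Since α_{copper} > α_{cast iron}, heating drives the copper into compression and the cast iron into tension.
Compatibility of the two members (thermal + elastic change equal): (α₁ − α₂)ΔT = P·[1/(A₁E₁) + 1/(A₂E₂)].
|α₁ − α₂|·ΔT = 5.5×10⁻⁶ × 139 = 0.0007645.
1/(A₁E₁) + 1/(A₂E₂) = 1/(1950×119×10³) + 1/(1200×114×10³) = 1.162×10⁻⁸ N⁻¹.
P = 0.0007645 / 1.162×10⁻⁸ = 65800 N = 65.8 kN.
σ_{cast iron} = P/A₂ = 65800/1200 = 54.83 MPa, tensile.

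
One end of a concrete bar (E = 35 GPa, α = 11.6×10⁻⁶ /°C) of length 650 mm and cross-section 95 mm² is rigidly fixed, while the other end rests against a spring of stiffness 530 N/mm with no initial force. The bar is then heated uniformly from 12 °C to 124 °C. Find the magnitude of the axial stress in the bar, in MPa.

σ ≈ 4.27 MPa (compressive)

The unrestrained thermal change is αΔT L = 11.6×10⁻⁶ × 112 × 650 = 0.8445 mm.
With a force P in the spring, the elastic change of the bar is PL/(AE) and that of the spring is P/k; compatibility requires their sum to equal δ_free.
P [ L/(AE) + 1/k ] = δ_free → P [ 650/(95×35×10³) + 1/(530) ] = 0.8445.
P = 0.8445 / 0.002082 = 405.6 N.
σ = P/A = 405.6/95 = 4.269 MPa.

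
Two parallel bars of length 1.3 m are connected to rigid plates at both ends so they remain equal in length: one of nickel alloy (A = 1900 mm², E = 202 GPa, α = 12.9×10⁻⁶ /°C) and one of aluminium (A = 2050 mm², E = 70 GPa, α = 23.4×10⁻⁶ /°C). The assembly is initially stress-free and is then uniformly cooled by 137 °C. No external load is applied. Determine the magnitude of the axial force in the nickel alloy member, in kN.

P ≈ 150 kN (compressive in the nickel alloy)

Both members must finish at the same length. With the larger α, the aluminium tends to over-contract; the plates restrain it, putting the aluminium in tension and the nickel alloy in compression. With no external load the two internal forces are equal and opposite, magnitude P.
Setting the final lengths equal and cancelling L: (α₁ − α₂)ΔT = P/(A₁E₁) + P/(A₂E₂).
|α₁ − α₂|·ΔT = 10.5×10⁻⁶ × 137 = 0.001438.
1/(A₁E₁) + 1/(A₂E₂) = 1/(1900×202×10³) + 1/(2050×70×10³) = 9.574×10⁻⁹ N⁻¹.
So P = 0.001438 / 9.574×10⁻⁹ = 150.2 kN.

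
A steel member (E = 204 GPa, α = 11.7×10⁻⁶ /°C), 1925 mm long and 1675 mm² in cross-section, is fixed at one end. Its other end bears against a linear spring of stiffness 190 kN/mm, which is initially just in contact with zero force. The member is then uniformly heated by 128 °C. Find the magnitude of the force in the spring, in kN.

If the spring were absent the member would lengthen by αΔT L = 11.7×10⁻⁶ × 128 × 1925 = 2.883 mm.
Let P be the compressive force at the spring. The member shortens elastically by PL/(AE) and the spring compresses by P/k; together these equal δ_free.
So P = δ_free / [L/(AE) + 1/k] = 2.883 / [ 1925/(1675×204×10³) + 1/(190×10³) ].
P = 2.883 / 1.09×10⁻⁵ = 264600 N.

P ≈ 265 kN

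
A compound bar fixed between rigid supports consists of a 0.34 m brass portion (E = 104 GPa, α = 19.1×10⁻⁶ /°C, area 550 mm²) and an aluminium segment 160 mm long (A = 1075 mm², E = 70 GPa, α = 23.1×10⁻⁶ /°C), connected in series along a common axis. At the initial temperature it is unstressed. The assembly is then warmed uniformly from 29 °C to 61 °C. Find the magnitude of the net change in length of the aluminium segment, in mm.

If the supports were absent, the total length change would be Σ αᵢΔT Lᵢ = 19.1×10⁻⁶×32×340 + 23.1×10⁻⁶×32×160 = 0.3261 mm.
The walls prevent any net length change, so an axial force P (same in every segment) develops. Compatibility: P · Σ Lᵢ/(AᵢEᵢ) = δ_free.
Σ Lᵢ/(AᵢEᵢ) = 340/(550×104×10³) + 160/(1075×70×10³) = 8.07×10⁻⁶ mm/N.
Hence P = δ_free / Σ(L/AE) = 0.3261/8.07×10⁻⁶ = 40.4 kN (compressive).
For the aluminium segment, free thermal change = 23.1×10⁻⁶×32×160 = 0.1183 mm and elastic change from P = 40400×160/(1075×70×10³) = 0.08591 mm; these oppose, so the net change is 0.0324 mm (segment lengthens).

|ΔL| ≈ 0.0324 mm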